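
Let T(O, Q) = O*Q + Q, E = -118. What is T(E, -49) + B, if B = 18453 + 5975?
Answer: 30161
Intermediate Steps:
T(O, Q) = Q + O*Q
B = 24428
T(E, -49) + B = -49*(1 - 118) + 24428 = -49*(-117) + 24428 = 5733 + 24428 = 30161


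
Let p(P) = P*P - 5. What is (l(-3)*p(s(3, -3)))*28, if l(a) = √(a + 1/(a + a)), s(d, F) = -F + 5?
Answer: 826*I*√114/3 ≈ 2939.8*I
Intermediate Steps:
s(d, F) = 5 - F
l(a) = √(a + 1/(2*a))
p(P) = -5 + P² (p(P) = P² - 5 = -5 + P²)
(l(-3)*p(s(3, -3)))*28 = ((√(2/(-3) + 4*(-3))/2)*(-5 + (5 - 1*(-3))²))*28 = ((√(2*(-⅓) - 12)/2)*(-5 + (5 + 3)²))*28 = ((√(-⅔ - 12)/2)*(-5 + 8²))*28 = ((√(-38/3)/2)*(-5 + 64))*28 = (((I*√114/3)/2)*59)*28 = ((I*√114/6)*59)*28 = (59*I*√114/6)*28 = 826*I*√114/3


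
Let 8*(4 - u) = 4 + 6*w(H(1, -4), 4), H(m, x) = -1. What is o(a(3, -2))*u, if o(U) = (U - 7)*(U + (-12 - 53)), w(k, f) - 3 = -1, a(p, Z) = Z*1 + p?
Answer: 768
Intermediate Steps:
a(p, Z) = Z + p
w(k, f) = 2 (w(k, f) = 3 - 1 = 2)
o(U) = (-65 + U)*(-7 + U) (o(U) = (-7 + U)*(U - 65) = (-7 + U)*(-65 + U) = (-65 + U)*(-7 + U))
u = 2 (u = 4 - (4 + 6*2)/8 = 4 - (4 + 12)/8 = 4 - 1/8*16 = 4 - 2 = 2)
o(a(3, -2))*u = (455 + (-2 + 3)**2 - 72*(-2 + 3))*2 = (455 + 1**2 - 72*1)*2 = (455 + 1 - 72)*2 = 384*2 = 768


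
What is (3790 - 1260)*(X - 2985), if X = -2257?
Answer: -13262260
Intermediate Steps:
(3790 - 1260)*(X - 2985) = (3790 - 1260)*(-2257 - 2985) = 2530*(-5242) = -13262260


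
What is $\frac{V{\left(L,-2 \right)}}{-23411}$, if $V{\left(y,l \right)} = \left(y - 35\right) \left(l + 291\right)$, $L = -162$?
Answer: $\frac{56933}{23411} \approx 2.4319$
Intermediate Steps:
$V{\left(y,l \right)} = \left(-35 + y\right) \left(291 + l\right)$
$\frac{V{\left(L,-2 \right)}}{-23411} = \frac{-10185 - -70 + 291 \left(-162\right) - -324}{-23411} = \left(-10185 + 70 - 47142 + 324\right) \left(- \frac{1}{23411}\right) = \left(-56933\right) \left(- \frac{1}{23411}\right) = \frac{56933}{23411}$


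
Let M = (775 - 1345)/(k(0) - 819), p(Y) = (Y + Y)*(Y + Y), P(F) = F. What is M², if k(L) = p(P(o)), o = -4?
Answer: 12996/22801 ≈ 0.56997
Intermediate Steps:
p(Y) = 4*Y² (p(Y) = (2*Y)*(2*Y) = 4*Y²)
k(L) = 64 (k(L) = 4*(-4)² = 4*16 = 64)
M = 114/151 (M = (775 - 1345)/(64 - 819) = -570/(-755) = -570*(-1/755) = 114/151 ≈ 0.75497)
M² = (114/151)² = 12996/22801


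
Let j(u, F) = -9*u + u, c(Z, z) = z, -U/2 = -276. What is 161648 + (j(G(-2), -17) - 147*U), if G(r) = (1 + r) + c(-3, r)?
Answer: 80528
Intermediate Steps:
U = 552 (U = -2*(-276) = 552)
G(r) = 1 + 2*r (G(r) = (1 + r) + r = 1 + 2*r)
j(u, F) = -8*u
161648 + (j(G(-2), -17) - 147*U) = 161648 + (-8*(1 + 2*(-2)) - 147*552) = 161648 + (-8*(1 - 4) - 81144) = 161648 + (-8*(-3) - 81144) = 161648 + (24 - 81144) = 161648 - 81120 = 80528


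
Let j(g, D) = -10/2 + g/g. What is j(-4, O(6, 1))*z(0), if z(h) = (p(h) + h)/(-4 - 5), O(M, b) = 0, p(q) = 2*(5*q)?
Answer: 0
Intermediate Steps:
p(q) = 10*q
z(h) = -11*h/9 (z(h) = (10*h + h)/(-4 - 5) = (11*h)/(-9) = (11*h)*(-⅑) = -11*h/9)
j(g, D) = -4 (j(g, D) = -10*½ + 1 = -5 + 1 = -4)
j(-4, O(6, 1))*z(0) = -(-44)*0/9 = -4*0 = 0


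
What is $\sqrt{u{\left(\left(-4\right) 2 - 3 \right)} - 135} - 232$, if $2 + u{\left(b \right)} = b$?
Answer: $-232 + 2 i \sqrt{37} \approx -232.0 + 12.166 i$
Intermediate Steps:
$u{\left(b \right)} = -2 + b$
$\sqrt{u{\left(\left(-4\right) 2 - 3 \right)} - 135} - 232 = \sqrt{\left(-2 - 11\right) - 135} - 232 = \sqrt{-13 - 135} - 232 = \sqrt{-148} - 232 = 2 i \sqrt{37} - 232 = -232 + 2 i \sqrt{37}$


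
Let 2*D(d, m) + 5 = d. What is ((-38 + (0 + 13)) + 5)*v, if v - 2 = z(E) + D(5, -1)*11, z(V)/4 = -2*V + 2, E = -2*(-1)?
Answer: 120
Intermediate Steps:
D(d, m) = -5/2 + d/2
E = 2
z(V) = 8 - 8*V (z(V) = 4*(-2*V + 2) = 4*(2 - 2*V) = 8 - 8*V)
v = -6 (v = 2 + ((8 - 8*2) + (-5/2 + (1/2)*5)*11) = 2 + ((8 - 16) + (-5/2 + 5/2)*11) = 2 + (-8 + 0*11) = 2 + (-8 + 0) = 2 - 8 = -6)
((-38 + (0 + 13)) + 5)*v = ((-38 + (0 + 13)) + 5)*(-6) = ((-38 + 13) + 5)*(-6) = (-25 + 5)*(-6) = -20*(-6) = 120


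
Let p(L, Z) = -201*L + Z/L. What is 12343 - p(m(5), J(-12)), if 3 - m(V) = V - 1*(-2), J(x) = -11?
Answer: 46145/4 ≈ 11536.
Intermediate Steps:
m(V) = 1 - V (m(V) = 3 - (V - 1*(-2)) = 3 - (V + 2) = 3 - (2 + V) = 3 + (-2 - V) = 1 - V)
p(L, Z) = -201*L + Z/L
12343 - p(m(5), J(-12)) = 12343 - (-201*(1 - 1*5) - 11/(1 - 1*5)) = 12343 - (-201*(1 - 5) - 11/(1 - 5)) = 12343 - (-201*(-4) - 11/(-4)) = 12343 - (804 - 11*(-1/4)) = 12343 - (804 + 11/4) = 12343 - 1*3227/4 = 12343 - 3227/4 = 46145/4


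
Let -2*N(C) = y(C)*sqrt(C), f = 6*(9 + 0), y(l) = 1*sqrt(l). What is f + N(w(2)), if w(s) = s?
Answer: 53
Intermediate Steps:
y(l) = sqrt(l)
f = 54 (f = 6*9 = 54)
N(C) = -C/2 (N(C) = -sqrt(C)*sqrt(C)/2 = -C/2)
f + N(w(2)) = 54 - 1/2*2 = 54 - 1 = 53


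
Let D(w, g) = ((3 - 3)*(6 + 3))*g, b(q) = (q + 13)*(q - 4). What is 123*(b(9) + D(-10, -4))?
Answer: 13530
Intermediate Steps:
b(q) = (-4 + q)*(13 + q) (b(q) = (13 + q)*(-4 + q) = (-4 + q)*(13 + q))
D(w, g) = 0 (D(w, g) = (0*9)*g = 0*g = 0)
123*(b(9) + D(-10, -4)) = 123*((-52 + 9**2 + 9*9) + 0) = 123*((-52 + 81 + 81) + 0) = 123*(110 + 0) = 123*110 = 13530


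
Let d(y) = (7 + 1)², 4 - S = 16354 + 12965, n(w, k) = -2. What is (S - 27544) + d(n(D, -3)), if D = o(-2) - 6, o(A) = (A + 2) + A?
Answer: -56795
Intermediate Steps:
o(A) = 2 + 2*A (o(A) = (2 + A) + A = 2 + 2*A)
D = -8 (D = (2 + 2*(-2)) - 6 = (2 - 4) - 6 = -2 - 6 = -8)
S = -29315 (S = 4 - (16354 + 12965) = 4 - 1*29319 = 4 - 29319 = -29315)
d(y) = 64 (d(y) = 8² = 64)
(S - 27544) + d(n(D, -3)) = (-29315 - 27544) + 64 = -56859 + 64 = -56795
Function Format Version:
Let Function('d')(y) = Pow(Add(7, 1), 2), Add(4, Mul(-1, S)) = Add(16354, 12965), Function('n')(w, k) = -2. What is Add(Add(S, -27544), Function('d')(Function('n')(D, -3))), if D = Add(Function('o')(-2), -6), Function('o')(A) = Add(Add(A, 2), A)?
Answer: -56795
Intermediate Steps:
Function('o')(A) = Add(2, Mul(2, A)) (Function('o')(A) = Add(Add(2, A), A) = Add(2, Mul(2, A)))
D = -8 (D = Add(Add(2, Mul(2, -2)), -6) = Add(Add(2, -4), -6) = Add(-2, -6) = -8)
S = -29315 (S = Add(4, Mul(-1, Add(16354, 12965))) = Add(4, Mul(-1, 29319)) = Add(4, -29319) = -29315)
Function('d')(y) = 64 (Function('d')(y) = Pow(8, 2) = 64)
Add(Add(S, -27544), Function('d')(Function('n')(D, -3))) = Add(Add(-29315, -27544), 64) = Add(-56859, 64) = -56795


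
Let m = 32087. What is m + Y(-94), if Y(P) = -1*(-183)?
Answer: 32270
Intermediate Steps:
Y(P) = 183
m + Y(-94) = 32087 + 183 = 32270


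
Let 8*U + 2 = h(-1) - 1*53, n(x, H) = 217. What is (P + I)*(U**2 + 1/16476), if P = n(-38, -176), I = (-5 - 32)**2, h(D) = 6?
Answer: 7842559855/131808 ≈ 59500.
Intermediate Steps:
I = 1369 (I = (-37)**2 = 1369)
P = 217
U = -49/8 (U = -1/4 + (6 - 1*53)/8 = -1/4 + (6 - 53)/8 = -1/4 + (1/8)*(-47) = -1/4 - 47/8 = -49/8 ≈ -6.1250)
(P + I)*(U**2 + 1/16476) = (217 + 1369)*((-49/8)**2 + 1/16476) = 1586*(2401/64 + 1/16476) = 1586*(9889735/263616) = 7842559855/131808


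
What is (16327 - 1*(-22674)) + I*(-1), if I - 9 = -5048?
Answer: 44040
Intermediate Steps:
I = -5039 (I = 9 - 5048 = -5039)
(16327 - 1*(-22674)) + I*(-1) = (16327 - 1*(-22674)) - 5039*(-1) = (16327 + 22674) + 5039 = 39001 + 5039 = 44040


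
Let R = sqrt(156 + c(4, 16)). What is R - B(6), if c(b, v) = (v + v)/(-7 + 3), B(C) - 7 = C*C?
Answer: -43 + 2*sqrt(37) ≈ -30.834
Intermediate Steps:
B(C) = 7 + C**2 (B(C) = 7 + C*C = 7 + C**2)
c(b, v) = -v/2 (c(b, v) = (2*v)/(-4) = (2*v)*(-1/4) = -v/2)
R = 2*sqrt(37) (R = sqrt(156 - 1/2*16) = sqrt(156 - 8) = sqrt(148) = 2*sqrt(37) ≈ 12.166)
R - B(6) = 2*sqrt(37) - (7 + 6**2) = 2*sqrt(37) - (7 + 36) = 2*sqrt(37) - 1*43 = 2*sqrt(37) - 43 = -43 + 2*sqrt(37)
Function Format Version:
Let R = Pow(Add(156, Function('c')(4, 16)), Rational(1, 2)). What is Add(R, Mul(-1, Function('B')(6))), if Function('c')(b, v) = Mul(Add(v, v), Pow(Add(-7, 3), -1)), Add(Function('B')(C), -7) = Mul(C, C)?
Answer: Add(-43, Mul(2, Pow(37, Rational(1, 2)))) ≈ -30.834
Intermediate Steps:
Function('B')(C) = Add(7, Pow(C, 2)) (Function('B')(C) = Add(7, Mul(C, C)) = Add(7, Pow(C, 2)))
Function('c')(b, v) = Mul(Rational(-1, 2), v) (Function('c')(b, v) = Mul(Mul(2, v), Pow(-4, -1)) = Mul(Mul(2, v), Rational(-1, 4)) = Mul(Rational(-1, 2), v))
R = Mul(2, Pow(37, Rational(1, 2))) (R = Pow(Add(156, Mul(Rational(-1, 2), 16)), Rational(1, 2)) = Pow(Add(156, -8), Rational(1, 2)) = Pow(148, Rational(1, 2)) = Mul(2, Pow(37, Rational(1, 2))) ≈ 12.166)
Add(R, Mul(-1, Function('B')(6))) = Add(Mul(2, Pow(37, Rational(1, 2))), Mul(-1, Add(7, Pow(6, 2)))) = Add(Mul(2, Pow(37, Rational(1, 2))), Mul(-1, Add(7, 36))) = Add(Mul(2, Pow(37, Rational(1, 2))), Mul(-1, 43)) = Add(Mul(2, Pow(37, Rational(1, 2))), -43) = Add(-43, Mul(2, Pow(37, Rational(1, 2))))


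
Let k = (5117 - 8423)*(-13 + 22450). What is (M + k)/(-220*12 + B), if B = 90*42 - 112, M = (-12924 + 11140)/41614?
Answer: -771697527773/10694798 ≈ -72156.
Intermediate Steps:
M = -892/20807 (M = -1784*1/41614 = -892/20807 ≈ -0.042870)
k = -74176722 (k = -3306*22437 = -74176722)
B = 3668 (B = 3780 - 112 = 3668)
(M + k)/(-220*12 + B) = (-892/20807 - 74176722)/(-220*12 + 3668) = -1543395055546/(20807*(-2640 + 3668)) = -1543395055546/20807/1028 = -1543395055546/20807*1/1028 = -771697527773/10694798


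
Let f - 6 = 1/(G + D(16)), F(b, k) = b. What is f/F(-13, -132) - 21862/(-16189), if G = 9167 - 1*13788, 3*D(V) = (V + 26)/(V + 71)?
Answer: 75206784379/84606449941 ≈ 0.88890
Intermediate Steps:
D(V) = (26 + V)/(3*(71 + V)) (D(V) = ((V + 26)/(V + 71))/3 = ((26 + V)/(71 + V))/3 = (26 + V)/(3*(71 + V)))
G = -4621 (G = 9167 - 13788 = -4621)
f = 2411991/402013 (f = 6 + 1/(-4621 + (26 + 16)/(3*(71 + 16))) = 6 + 1/(-4621 + (⅓)*42/87) = 6 + 1/(-4621 + (⅓)*(1/87)*42) = 6 + 1/(-4621 + 14/87) = 6 + 1/(-402013/87) = 6 - 87/402013 = 2411991/402013 ≈ 5.9998)
f/F(-13, -132) - 21862/(-16189) = (2411991/402013)/(-13) - 21862/(-16189) = (2411991/402013)*(-1/13) - 21862*(-1/16189) = -2411991/5226169 + 21862/16189 = 75206784379/84606449941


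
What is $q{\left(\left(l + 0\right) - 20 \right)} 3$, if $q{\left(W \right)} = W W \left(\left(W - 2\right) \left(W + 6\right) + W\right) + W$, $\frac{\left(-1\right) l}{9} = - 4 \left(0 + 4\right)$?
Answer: $737310324$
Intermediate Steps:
$l = 144$ ($l = - 9 \left(- 4 \left(0 + 4\right)\right) = - 9 \left(\left(-4\right) 4\right) = \left(-9\right) \left(-16\right) = 144$)
$q{\left(W \right)} = W + W^{2} \left(W + \left(-2 + W\right) \left(6 + W\right)\right)$ ($q{\left(W \right)} = W W \left(\left(-2 + W\right) \left(6 + W\right) + W\right) + W = W W \left(W + \left(-2 + W\right) \left(6 + W\right)\right) + W = W^{2} \left(W + \left(-2 + W\right) \left(6 + W\right)\right) + W = W + W^{2} \left(W + \left(-2 + W\right) \left(6 + W\right)\right)$)
$q{\left(\left(l + 0\right) - 20 \right)} 3 = \left(\left(144 + 0\right) - 20\right) \left(1 + \left(\left(144 + 0\right) - 20\right)^{3} - 12 \left(\left(144 + 0\right) - 20\right) + 5 \left(\left(144 + 0\right) - 20\right)^{2}\right) 3 = \left(144 - 20\right) \left(1 + \left(144 - 20\right)^{3} - 12 \left(144 - 20\right) + 5 \left(144 - 20\right)^{2}\right) 3 = 124 \left(1 + 124^{3} - 1488 + 5 \cdot 124^{2}\right) 3 = 124 \left(1 + 1906624 - 1488 + 5 \cdot 15376\right) 3 = 124 \left(1 + 1906624 - 1488 + 76880\right) 3 = 124 \cdot 1982017 \cdot 3 = 245770108 \cdot 3 = 737310324$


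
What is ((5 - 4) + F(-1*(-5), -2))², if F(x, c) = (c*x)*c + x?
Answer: 676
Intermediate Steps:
F(x, c) = x + x*c² (F(x, c) = x*c² + x = x + x*c²)
((5 - 4) + F(-1*(-5), -2))² = ((5 - 4) + (-1*(-5))*(1 + (-2)²))² = (1 + 5*(1 + 4))² = (1 + 5*5)² = (1 + 25)² = 26² = 676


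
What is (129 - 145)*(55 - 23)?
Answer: -512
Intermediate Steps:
(129 - 145)*(55 - 23) = -16*32 = -512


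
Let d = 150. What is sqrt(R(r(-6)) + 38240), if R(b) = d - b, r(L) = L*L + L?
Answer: 2*sqrt(9590) ≈ 195.86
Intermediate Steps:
r(L) = L + L**2 (r(L) = L**2 + L = L + L**2)
R(b) = 150 - b
sqrt(R(r(-6)) + 38240) = sqrt((150 - (-6)*(1 - 6)) + 38240) = sqrt((150 - (-6)*(-5)) + 38240) = sqrt((150 - 1*30) + 38240) = sqrt((150 - 30) + 38240) = sqrt(120 + 38240) = sqrt(38360) = 2*sqrt(9590)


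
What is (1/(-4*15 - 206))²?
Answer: 1/70756 ≈ 1.4133e-5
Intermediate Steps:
(1/(-4*15 - 206))² = (1/(-60 - 206))² = (1/(-266))² = (-1/266)² = 1/70756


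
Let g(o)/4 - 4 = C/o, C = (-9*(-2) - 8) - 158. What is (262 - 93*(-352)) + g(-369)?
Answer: 12182758/369 ≈ 33016.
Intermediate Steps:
C = -148 (C = (18 - 8) - 158 = 10 - 158 = -148)
g(o) = 16 - 592/o (g(o) = 16 + 4*(-148/o) = 16 - 592/o)
(262 - 93*(-352)) + g(-369) = (262 - 93*(-352)) + (16 - 592/(-369)) = (262 + 32736) + (16 - 592*(-1/369)) = 32998 + (16 + 592/369) = 32998 + 6496/369 = 12182758/369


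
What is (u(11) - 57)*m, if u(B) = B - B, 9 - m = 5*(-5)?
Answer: -1938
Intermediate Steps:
m = 34 (m = 9 - 5*(-5) = 9 - 1*(-25) = 9 + 25 = 34)
u(B) = 0
(u(11) - 57)*m = (0 - 57)*34 = -57*34 = -1938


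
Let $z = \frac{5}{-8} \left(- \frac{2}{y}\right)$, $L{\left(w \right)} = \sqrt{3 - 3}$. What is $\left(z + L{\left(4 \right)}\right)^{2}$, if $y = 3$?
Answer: $\frac{25}{144} \approx 0.17361$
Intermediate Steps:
$L{\left(w \right)} = 0$ ($L{\left(w \right)} = \sqrt{0} = 0$)
$z = \frac{5}{12}$ ($z = \frac{5}{-8} \left(- \frac{2}{3}\right) = 5 \left(- \frac{1}{8}\right) \left(\left(-2\right) \frac{1}{3}\right) = \left(- \frac{5}{8}\right) \left(- \frac{2}{3}\right) = \frac{5}{12} \approx 0.41667$)
$\left(z + L{\left(4 \right)}\right)^{2} = \left(\frac{5}{12} + 0\right)^{2} = \left(\frac{5}{12}\right)^{2} = \frac{25}{144}$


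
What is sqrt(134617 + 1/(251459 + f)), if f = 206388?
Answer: 340*sqrt(244108453602)/457847 ≈ 366.90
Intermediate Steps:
sqrt(134617 + 1/(251459 + f)) = sqrt(134617 + 1/(251459 + 206388)) = sqrt(134617 + 1/457847) = sqrt(61633989600/457847) = 340*sqrt(244108453602)/457847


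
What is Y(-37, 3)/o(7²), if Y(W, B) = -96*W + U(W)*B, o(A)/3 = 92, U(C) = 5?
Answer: 1189/92 ≈ 12.924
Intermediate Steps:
o(A) = 276 (o(A) = 3*92 = 276)
Y(W, B) = -96*W + 5*B
Y(-37, 3)/o(7²) = (-96*(-37) + 5*3)/276 = (3552 + 15)*(1/276) = 3567*(1/276) = 1189/92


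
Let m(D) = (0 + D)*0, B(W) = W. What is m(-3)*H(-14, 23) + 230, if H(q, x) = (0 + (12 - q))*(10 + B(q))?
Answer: 230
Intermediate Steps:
m(D) = 0 (m(D) = D*0 = 0)
H(q, x) = (10 + q)*(12 - q) (H(q, x) = (0 + (12 - q))*(10 + q) = (12 - q)*(10 + q) = (10 + q)*(12 - q))
m(-3)*H(-14, 23) + 230 = 0*(120 - 1*(-14)² + 2*(-14)) + 230 = 0*(120 - 1*196 - 28) + 230 = 0*(120 - 196 - 28) + 230 = 0*(-104) + 230 = 0 + 230 = 230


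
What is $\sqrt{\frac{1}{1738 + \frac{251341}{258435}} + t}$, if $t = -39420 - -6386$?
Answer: $\frac{i \sqrt{6671896036264719876409}}{449411371} \approx 181.75 i$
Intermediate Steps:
$t = -33034$ ($t = -39420 + 6386 = -33034$)
$\sqrt{\frac{1}{1738 + \frac{251341}{258435}} + t} = \sqrt{\frac{1}{1738 + \frac{251341}{258435}} - 33034} = \sqrt{\frac{1}{\frac{449411371}{258435}} - 33034} = \sqrt{\frac{258435}{449411371} - 33034} = \sqrt{- \frac{14845854971179}{449411371}} = \frac{i \sqrt{6671896036264719876409}}{449411371}$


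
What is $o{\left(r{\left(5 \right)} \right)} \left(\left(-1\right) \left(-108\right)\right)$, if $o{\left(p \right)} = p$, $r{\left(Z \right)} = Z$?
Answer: $540$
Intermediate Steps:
$o{\left(r{\left(5 \right)} \right)} \left(\left(-1\right) \left(-108\right)\right) = 5 \left(\left(-1\right) \left(-108\right)\right) = 5 \cdot 108 = 540$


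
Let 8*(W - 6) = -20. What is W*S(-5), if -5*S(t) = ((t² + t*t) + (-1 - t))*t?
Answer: 189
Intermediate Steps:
W = 7/2 (W = 6 + (⅛)*(-20) = 6 - 5/2 = 7/2 ≈ 3.5000)
S(t) = -t*(-1 - t + 2*t²)/5 (S(t) = -((t² + t*t) + (-1 - t))*t/5 = -((t² + t²) + (-1 - t))*t/5 = -(2*t² + (-1 - t))*t/5 = -(-1 - t + 2*t²)*t/5 = -t*(-1 - t + 2*t²)/5)
W*S(-5) = 7*((⅕)*(-5)*(1 - 5 - 2*(-5)²))/2 = 7*((⅕)*(-5)*(1 - 5 - 2*25))/2 = 7*((⅕)*(-5)*(1 - 5 - 50))/2 = 7*((⅕)*(-5)*(-54))/2 = (7/2)*54 = 189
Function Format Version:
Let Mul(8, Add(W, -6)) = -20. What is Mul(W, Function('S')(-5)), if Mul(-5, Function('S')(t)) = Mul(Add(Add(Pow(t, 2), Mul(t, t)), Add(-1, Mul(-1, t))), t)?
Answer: 189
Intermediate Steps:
W = Rational(7, 2) (W = Add(6, Mul(Rational(1, 8), -20)) = Add(6, Rational(-5, 2)) = Rational(7, 2) ≈ 3.5000)
Function('S')(t) = Mul(Rational(-1, 5), t, Add(-1, Mul(-1, t), Mul(2, Pow(t, 2)))) (Function('S')(t) = Mul(Rational(-1, 5), Mul(Add(Add(Pow(t, 2), Mul(t, t)), Add(-1, Mul(-1, t))), t)) = Mul(Rational(-1, 5), Mul(Add(Add(Pow(t, 2), Pow(t, 2)), Add(-1, Mul(-1, t))), t)) = Mul(Rational(-1, 5), Mul(Add(Mul(2, Pow(t, 2)), Add(-1, Mul(-1, t))), t)) = Mul(Rational(-1, 5), Mul(Add(-1, Mul(-1, t), Mul(2, Pow(t, 2))), t)) = Mul(Rational(-1, 5), Mul(t, Add(-1, Mul(-1, t), Mul(2, Pow(t, 2))))) = Mul(Rational(-1, 5), t, Add(-1, Mul(-1, t), Mul(2, Pow(t, 2)))))
Mul(W, Function('S')(-5)) = Mul(Rational(7, 2), Mul(Rational(1, 5), -5, Add(1, -5, Mul(-2, Pow(-5, 2))))) = Mul(Rational(7, 2), Mul(Rational(1, 5), -5, Add(1, -5, Mul(-2, 25)))) = Mul(Rational(7, 2), Mul(Rational(1, 5), -5, Add(1, -5, -50))) = Mul(Rational(7, 2), Mul(Rational(1, 5), -5, -54)) = Mul(Rational(7, 2), 54) = 189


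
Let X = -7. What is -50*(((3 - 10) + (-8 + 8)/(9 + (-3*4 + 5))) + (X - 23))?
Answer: 1850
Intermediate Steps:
-50*(((3 - 10) + (-8 + 8)/(9 + (-3*4 + 5))) + (X - 23)) = -50*(((3 - 10) + (-8 + 8)/(9 + (-3*4 + 5))) + (-7 - 23)) = -50*((-7 + 0/(9 + (-12 + 5))) - 30) = -50*((-7 + 0/(9 - 7)) - 30) = -50*((-7 + 0/2) - 30) = -50*((-7 + 0*(1/2)) - 30) = -50*((-7 + 0) - 30) = -50*(-7 - 30) = -50*(-37) = 1850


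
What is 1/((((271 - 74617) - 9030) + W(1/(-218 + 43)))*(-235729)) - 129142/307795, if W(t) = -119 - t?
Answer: -444814575697693107/1060164023659619320 ≈ -0.41957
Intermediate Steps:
1/((((271 - 74617) - 9030) + W(1/(-218 + 43)))*(-235729)) - 129142/307795 = 1/((((271 - 74617) - 9030) + (-119 - 1/(-218 + 43)))*(-235729)) - 129142/307795 = -1/235729/((-74346 - 9030) + (-119 - 1/(-175))) - 129142*1/307795 = -1/235729/(-83376 + (-119 - 1*(-1/175))) - 129142/307795 = -1/235729/(-83376 + (-119 + 1/175)) - 129142/307795 = -1/235729/(-83376 - 20824/175) - 129142/307795 = -1/235729/(-14611624/175) - 129142/307795 = -175/14611624*(-1/235729) - 129142/307795 = 175/3444383513896 - 129142/307795 = -444814575697693107/1060164023659619320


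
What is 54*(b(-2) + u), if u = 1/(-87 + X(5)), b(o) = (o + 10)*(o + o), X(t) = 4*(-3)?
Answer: -19014/11 ≈ -1728.5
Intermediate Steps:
X(t) = -12
b(o) = 2*o*(10 + o) (b(o) = (10 + o)*(2*o) = 2*o*(10 + o))
u = -1/99 (u = 1/(-87 - 12) = 1/(-99) = -1/99 ≈ -0.010101)
54*(b(-2) + u) = 54*(2*(-2)*(10 - 2) - 1/99) = 54*(2*(-2)*8 - 1/99) = 54*(-32 - 1/99) = 54*(-3169/99) = -19014/11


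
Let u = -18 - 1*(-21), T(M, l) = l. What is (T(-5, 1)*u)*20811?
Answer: 62433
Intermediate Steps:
u = 3 (u = -18 + 21 = 3)
(T(-5, 1)*u)*20811 = (1*3)*20811 = 3*20811 = 62433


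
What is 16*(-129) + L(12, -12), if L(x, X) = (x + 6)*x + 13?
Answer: -1835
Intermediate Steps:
L(x, X) = 13 + x*(6 + x) (L(x, X) = (6 + x)*x + 13 = x*(6 + x) + 13 = 13 + x*(6 + x))
16*(-129) + L(12, -12) = 16*(-129) + (13 + 12² + 6*12) = -2064 + (13 + 144 + 72) = -2064 + 229 = -1835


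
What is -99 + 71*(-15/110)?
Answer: -2391/22 ≈ -108.68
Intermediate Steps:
-99 + 71*(-15/110) = -99 + 71*(-15*1/110) = -99 + 71*(-3/22) = -99 - 213/22 = -2391/22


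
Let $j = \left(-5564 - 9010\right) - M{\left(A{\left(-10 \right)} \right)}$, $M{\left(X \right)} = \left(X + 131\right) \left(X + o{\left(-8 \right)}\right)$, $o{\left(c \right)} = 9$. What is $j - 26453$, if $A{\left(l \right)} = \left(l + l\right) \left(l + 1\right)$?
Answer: $-99806$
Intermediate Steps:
$A{\left(l \right)} = 2 l \left(1 + l\right)$
$M{\left(X \right)} = \left(9 + X\right) \left(131 + X\right)$ ($M{\left(X \right)} = \left(X + 131\right) \left(X + 9\right) = \left(131 + X\right) \left(9 + X\right) = \left(9 + X\right) \left(131 + X\right)$)
$j = -73353$ ($j = \left(-5564 - 9010\right) - \left(1179 + \left(2 \left(-10\right) \left(1 - 10\right)\right)^{2} + 140 \cdot 2 \left(-10\right) \left(1 - 10\right)\right) = \left(-5564 - 9010\right) - \left(1179 + \left(2 \left(-10\right) \left(-9\right)\right)^{2} + 140 \cdot 2 \left(-10\right) \left(-9\right)\right) = -14574 - \left(1179 + 180^{2} + 140 \cdot 180\right) = -14574 - \left(1179 + 32400 + 25200\right) = -14574 - 58779 = -73353$)
$j - 26453 = -73353 - 26453 = -99806$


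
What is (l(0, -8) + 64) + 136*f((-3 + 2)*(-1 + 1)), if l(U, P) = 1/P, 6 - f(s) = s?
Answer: 7039/8 ≈ 879.88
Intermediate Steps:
f(s) = 6 - s
l(U, P) = 1/P
(l(0, -8) + 64) + 136*f((-3 + 2)*(-1 + 1)) = (1/(-8) + 64) + 136*(6 - (-3 + 2)*(-1 + 1)) = (-⅛ + 64) + 136*(6 - (-1)*0) = 511/8 + 136*(6 - 1*0) = 511/8 + 136*(6 + 0) = 511/8 + 136*6 = 511/8 + 816 = 7039/8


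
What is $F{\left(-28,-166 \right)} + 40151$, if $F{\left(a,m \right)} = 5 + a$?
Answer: $40128$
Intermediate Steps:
$F{\left(-28,-166 \right)} + 40151 = \left(5 - 28\right) + 40151 = -23 + 40151 = 40128$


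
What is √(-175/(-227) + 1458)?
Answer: √75169007/227 ≈ 38.194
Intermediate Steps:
√(-175/(-227) + 1458) = √(-175*(-1/227) + 1458) = √(175/227 + 1458) = √(331141/227) = √75169007/227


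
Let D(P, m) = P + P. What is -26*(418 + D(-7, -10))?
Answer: -10504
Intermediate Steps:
D(P, m) = 2*P
-26*(418 + D(-7, -10)) = -26*(418 + 2*(-7)) = -26*(418 - 14) = -26*404 = -10504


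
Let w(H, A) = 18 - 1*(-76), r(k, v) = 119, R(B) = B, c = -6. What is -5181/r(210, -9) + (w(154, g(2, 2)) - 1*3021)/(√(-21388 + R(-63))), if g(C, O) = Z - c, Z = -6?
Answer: -5181/119 + 2927*I*√21451/21451 ≈ -43.538 + 19.985*I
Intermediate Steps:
g(C, O) = 0 (g(C, O) = -6 - 1*(-6) = -6 + 6 = 0)
w(H, A) = 94 (w(H, A) = 18 + 76 = 94)
-5181/r(210, -9) + (w(154, g(2, 2)) - 1*3021)/(√(-21388 + R(-63))) = -5181/119 + (94 - 1*3021)/(√(-21388 - 63)) = -5181*1/119 + (94 - 3021)/(√(-21451)) = -5181/119 - 2927*(-I*√21451/21451) = -5181/119 - (-2927)*I*√21451/21451 = -5181/119 + 2927*I*√21451/21451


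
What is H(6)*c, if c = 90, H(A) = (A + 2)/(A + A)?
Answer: 60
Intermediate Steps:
H(A) = (2 + A)/(2*A) (H(A) = (2 + A)/((2*A)) = (2 + A)*(1/(2*A)) = (2 + A)/(2*A))
H(6)*c = ((½)*(2 + 6)/6)*90 = ((½)*(⅙)*8)*90 = (⅔)*90 = 60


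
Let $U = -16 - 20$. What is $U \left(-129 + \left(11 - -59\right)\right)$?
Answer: $2124$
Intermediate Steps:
$U = -36$ ($U = -16 - 20 = -36$)
$U \left(-129 + \left(11 - -59\right)\right) = - 36 \left(-129 + \left(11 - -59\right)\right) = - 36 \left(-129 + \left(11 + 59\right)\right) = - 36 \left(-129 + 70\right) = \left(-36\right) \left(-59\right) = 2124$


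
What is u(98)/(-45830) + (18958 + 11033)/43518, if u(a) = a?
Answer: 228370461/332404990 ≈ 0.68703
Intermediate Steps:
u(98)/(-45830) + (18958 + 11033)/43518 = 98/(-45830) + (18958 + 11033)/43518 = 98*(-1/45830) + 29991*(1/43518) = -49/22915 + 9997/14506 = 228370461/332404990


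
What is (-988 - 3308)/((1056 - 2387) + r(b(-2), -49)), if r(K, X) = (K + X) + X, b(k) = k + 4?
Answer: 4296/1427 ≈ 3.0105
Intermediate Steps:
b(k) = 4 + k
r(K, X) = K + 2*X
(-988 - 3308)/((1056 - 2387) + r(b(-2), -49)) = (-988 - 3308)/((1056 - 2387) + ((4 - 2) + 2*(-49))) = -4296/(-1331 + (2 - 98)) = -4296/(-1331 - 96) = -4296/(-1427) = -4296*(-1/1427) = 4296/1427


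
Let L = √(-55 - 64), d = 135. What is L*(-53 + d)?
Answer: 82*I*√119 ≈ 894.51*I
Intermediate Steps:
L = I*√119 (L = √(-119) = I*√119 ≈ 10.909*I)
L*(-53 + d) = (I*√119)*(-53 + 135) = (I*√119)*82 = 82*I*√119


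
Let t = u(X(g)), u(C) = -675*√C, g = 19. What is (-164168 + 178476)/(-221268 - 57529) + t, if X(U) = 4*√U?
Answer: -14308/278797 - 1350*19^(¼) ≈ -2818.6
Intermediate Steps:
t = -1350*19^(¼) (t = -675*2*19^(¼) = -1350*19^(¼) ≈ -2818.5)
(-164168 + 178476)/(-221268 - 57529) + t = (-164168 + 178476)/(-221268 - 57529) - 1350*19^(¼) = 14308/(-278797) - 1350*19^(¼) = 14308*(-1/278797) - 1350*19^(¼) = -14308/278797 - 1350*19^(¼)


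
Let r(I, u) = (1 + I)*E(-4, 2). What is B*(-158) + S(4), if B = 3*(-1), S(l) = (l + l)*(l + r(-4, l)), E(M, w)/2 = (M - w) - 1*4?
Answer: 986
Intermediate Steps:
E(M, w) = -8 - 2*w + 2*M (E(M, w) = 2*((M - w) - 1*4) = 2*((M - w) - 4) = 2*(-4 + M - w) = -8 - 2*w + 2*M)
r(I, u) = -20 - 20*I (r(I, u) = (1 + I)*(-8 - 2*2 + 2*(-4)) = (1 + I)*(-8 - 4 - 8) = (1 + I)*(-20) = -20 - 20*I)
S(l) = 2*l*(60 + l) (S(l) = (l + l)*(l + (-20 - 20*(-4))) = (2*l)*(l + (-20 + 80)) = (2*l)*(l + 60) = (2*l)*(60 + l) = 2*l*(60 + l))
B = -3
B*(-158) + S(4) = -3*(-158) + 2*4*(60 + 4) = 474 + 2*4*64 = 474 + 512 = 986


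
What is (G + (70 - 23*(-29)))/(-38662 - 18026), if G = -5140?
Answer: 4403/56688 ≈ 0.077671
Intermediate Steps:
(G + (70 - 23*(-29)))/(-38662 - 18026) = (-5140 + (70 - 23*(-29)))/(-38662 - 18026) = (-5140 + (70 + 667))/(-56688) = (-5140 + 737)*(-1/56688) = -4403*(-1/56688) = 4403/56688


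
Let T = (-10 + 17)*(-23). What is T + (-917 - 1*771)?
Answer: -1849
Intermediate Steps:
T = -161 (T = 7*(-23) = -161)
T + (-917 - 1*771) = -161 + (-917 - 1*771) = -161 + (-917 - 771) = -161 - 1688 = -1849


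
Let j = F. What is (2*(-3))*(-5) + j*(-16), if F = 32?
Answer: -482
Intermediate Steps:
j = 32
(2*(-3))*(-5) + j*(-16) = (2*(-3))*(-5) + 32*(-16) = -6*(-5) - 512 = 30 - 512 = -482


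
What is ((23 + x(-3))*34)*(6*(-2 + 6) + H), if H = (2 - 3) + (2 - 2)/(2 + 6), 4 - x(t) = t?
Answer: 23460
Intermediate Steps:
x(t) = 4 - t
H = -1 (H = -1 + 0/8 = -1 + 0*(⅛) = -1 + 0 = -1)
((23 + x(-3))*34)*(6*(-2 + 6) + H) = ((23 + (4 - 1*(-3)))*34)*(6*(-2 + 6) - 1) = ((23 + (4 + 3))*34)*(6*4 - 1) = ((23 + 7)*34)*(24 - 1) = (30*34)*23 = 1020*23 = 23460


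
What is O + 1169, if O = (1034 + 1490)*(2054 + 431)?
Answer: 6273309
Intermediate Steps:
O = 6272140 (O = 2524*2485 = 6272140)
O + 1169 = 6272140 + 1169 = 6273309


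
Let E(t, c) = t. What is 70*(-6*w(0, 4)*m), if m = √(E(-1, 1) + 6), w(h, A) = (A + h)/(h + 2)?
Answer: -840*√5 ≈ -1878.3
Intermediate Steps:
w(h, A) = (A + h)/(2 + h)
m = √5 (m = √(-1 + 6) = √5 ≈ 2.2361)
70*(-6*w(0, 4)*m) = 70*(-6*((4 + 0)/(2 + 0))*√5) = 70*(-6*(4/2)*√5) = 70*(-6*((½)*4)*√5) = 70*(-6*2*√5) = 70*(-12*√5) = -840*√5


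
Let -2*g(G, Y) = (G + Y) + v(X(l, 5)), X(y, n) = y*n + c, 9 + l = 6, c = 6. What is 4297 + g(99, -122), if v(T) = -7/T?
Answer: 38773/9 ≈ 4308.1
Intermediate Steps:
l = -3 (l = -9 + 6 = -3)
X(y, n) = 6 + n*y (X(y, n) = y*n + 6 = n*y + 6 = 6 + n*y)
g(G, Y) = -7/18 - G/2 - Y/2 (g(G, Y) = -((G + Y) - 7/(6 + 5*(-3)))/2 = -((G + Y) - 7/(6 - 15))/2 = -((G + Y) - 7/(-9))/2 = -((G + Y) - 7*(-⅑))/2 = -((G + Y) + 7/9)/2 = -(7/9 + G + Y)/2 = -7/18 - G/2 - Y/2)
4297 + g(99, -122) = 4297 + (-7/18 - ½*99 - ½*(-122)) = 4297 + (-7/18 - 99/2 + 61) = 4297 + 100/9 = 38773/9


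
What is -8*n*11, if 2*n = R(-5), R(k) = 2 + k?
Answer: 132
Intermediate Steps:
n = -3/2 (n = (2 - 5)/2 = (1/2)*(-3) = -3/2 ≈ -1.5000)
-8*n*11 = -8*(-3/2)*11 = 12*11 = 132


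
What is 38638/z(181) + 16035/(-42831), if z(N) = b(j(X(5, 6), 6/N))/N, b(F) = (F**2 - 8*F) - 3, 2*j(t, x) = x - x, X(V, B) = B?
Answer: -11093989049/4759 ≈ -2.3312e+6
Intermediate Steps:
j(t, x) = 0 (j(t, x) = (x - x)/2 = (1/2)*0 = 0)
b(F) = -3 + F**2 - 8*F
z(N) = -3/N (z(N) = (-3 + 0**2 - 8*0)/N = (-3 + 0 + 0)/N = -3/N)
38638/z(181) + 16035/(-42831) = 38638/((-3/181)) + 16035/(-42831) = 38638/((-3*1/181)) + 16035*(-1/42831) = 38638/(-3/181) - 5345/14277 = 38638*(-181/3) - 5345/14277 = -6993478/3 - 5345/14277 = -11093989049/4759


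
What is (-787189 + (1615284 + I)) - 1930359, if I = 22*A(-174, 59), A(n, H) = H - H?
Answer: -1102264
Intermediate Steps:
A(n, H) = 0
I = 0 (I = 22*0 = 0)
(-787189 + (1615284 + I)) - 1930359 = (-787189 + (1615284 + 0)) - 1930359 = (-787189 + 1615284) - 1930359 = 828095 - 1930359 = -1102264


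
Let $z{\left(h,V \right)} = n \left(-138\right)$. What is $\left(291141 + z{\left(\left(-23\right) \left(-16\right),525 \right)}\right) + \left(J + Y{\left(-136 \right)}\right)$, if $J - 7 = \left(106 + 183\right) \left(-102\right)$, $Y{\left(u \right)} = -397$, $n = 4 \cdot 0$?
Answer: $261273$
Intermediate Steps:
$n = 0$
$J = -29471$ ($J = 7 + \left(106 + 183\right) \left(-102\right) = 7 + 289 \left(-102\right) = 7 - 29478 = -29471$)
$z{\left(h,V \right)} = 0$ ($z{\left(h,V \right)} = 0 \left(-138\right) = 0$)
$\left(291141 + z{\left(\left(-23\right) \left(-16\right),525 \right)}\right) + \left(J + Y{\left(-136 \right)}\right) = \left(291141 + 0\right) - 29868 = 291141 - 29868 = 261273$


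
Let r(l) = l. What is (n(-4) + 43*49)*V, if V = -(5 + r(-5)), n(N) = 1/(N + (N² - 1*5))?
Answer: 0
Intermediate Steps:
n(N) = 1/(-5 + N + N²) (n(N) = 1/(N + (N² - 5)) = 1/(N + (-5 + N²)) = 1/(-5 + N + N²))
V = 0 (V = -(5 - 5) = -1*0 = 0)
(n(-4) + 43*49)*V = (1/(-5 - 4 + (-4)²) + 43*49)*0 = (1/(-5 - 4 + 16) + 2107)*0 = (1/7 + 2107)*0 = (⅐ + 2107)*0 = (14750/7)*0 = 0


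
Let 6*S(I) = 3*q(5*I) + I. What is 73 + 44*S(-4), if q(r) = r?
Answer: -1189/3 ≈ -396.33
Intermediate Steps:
S(I) = 8*I/3 (S(I) = (3*(5*I) + I)/6 = (15*I + I)/6 = (16*I)/6 = 8*I/3)
73 + 44*S(-4) = 73 + 44*((8/3)*(-4)) = 73 + 44*(-32/3) = 73 - 1408/3 = -1189/3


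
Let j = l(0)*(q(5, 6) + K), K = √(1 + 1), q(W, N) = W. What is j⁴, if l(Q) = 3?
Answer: 75249 + 43740*√2 ≈ 1.3711e+5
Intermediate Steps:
K = √2 ≈ 1.4142
j = 15 + 3*√2 (j = 3*(5 + √2) = 15 + 3*√2 ≈ 19.243)
j⁴ = (15 + 3*√2)⁴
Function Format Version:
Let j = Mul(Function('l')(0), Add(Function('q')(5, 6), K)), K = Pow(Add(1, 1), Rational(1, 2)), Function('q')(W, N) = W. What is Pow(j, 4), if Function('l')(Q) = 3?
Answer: Add(75249, Mul(43740, Pow(2, Rational(1, 2)))) ≈ 1.3711e+5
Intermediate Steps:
K = Pow(2, Rational(1, 2)) ≈ 1.4142
j = Add(15, Mul(3, Pow(2, Rational(1, 2)))) (j = Mul(3, Add(5, Pow(2, Rational(1, 2)))) = Add(15, Mul(3, Pow(2, Rational(1, 2)))) ≈ 19.243)
Pow(j, 4) = Pow(Add(15, Mul(3, Pow(2, Rational(1, 2)))), 4)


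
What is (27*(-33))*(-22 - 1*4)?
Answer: 23166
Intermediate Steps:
(27*(-33))*(-22 - 1*4) = -891*(-22 - 4) = -891*(-26) = 23166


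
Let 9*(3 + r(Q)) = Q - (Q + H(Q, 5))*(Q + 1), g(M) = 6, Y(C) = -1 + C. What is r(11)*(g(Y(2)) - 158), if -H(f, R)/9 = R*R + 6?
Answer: -486400/9 ≈ -54044.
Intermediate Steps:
H(f, R) = -54 - 9*R² (H(f, R) = -9*(R*R + 6) = -9*(R² + 6) = -9*(6 + R²) = -54 - 9*R²)
r(Q) = -3 + Q/9 - (1 + Q)*(-279 + Q)/9 (r(Q) = -3 + (Q - (Q + (-54 - 9*5²))*(Q + 1))/9 = -3 + (Q - (Q + (-54 - 9*25))*(1 + Q))/9 = -3 + (Q - (Q + (-54 - 225))*(1 + Q))/9 = -3 + (Q - (Q - 279)*(1 + Q))/9 = -3 + (Q - (-279 + Q)*(1 + Q))/9 = -3 + (Q - (1 + Q)*(-279 + Q))/9 = -3 + (Q/9 - (1 + Q)*(-279 + Q)/9) = -3 + Q/9 - (1 + Q)*(-279 + Q)/9)
r(11)*(g(Y(2)) - 158) = (28 + 31*11 - ⅑*11²)*(6 - 158) = (28 + 341 - ⅑*121)*(-152) = (28 + 341 - 121/9)*(-152) = (3200/9)*(-152) = -486400/9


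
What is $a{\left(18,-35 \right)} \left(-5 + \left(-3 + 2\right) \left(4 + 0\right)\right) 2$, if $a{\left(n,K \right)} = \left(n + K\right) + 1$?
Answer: $288$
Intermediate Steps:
$a{\left(n,K \right)} = 1 + K + n$ ($a{\left(n,K \right)} = \left(K + n\right) + 1 = 1 + K + n$)
$a{\left(18,-35 \right)} \left(-5 + \left(-3 + 2\right) \left(4 + 0\right)\right) 2 = \left(1 - 35 + 18\right) \left(-5 + \left(-3 + 2\right) \left(4 + 0\right)\right) 2 = - 16 \left(-5 - 4\right) 2 = - 16 \left(\left(-9\right) 2\right) = \left(-16\right) \left(-18\right) = 288$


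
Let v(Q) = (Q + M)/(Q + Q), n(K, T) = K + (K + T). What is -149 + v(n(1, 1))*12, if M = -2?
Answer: -147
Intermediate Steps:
n(K, T) = T + 2*K
v(Q) = (-2 + Q)/(2*Q) (v(Q) = (Q - 2)/(Q + Q) = (-2 + Q)/((2*Q)) = (-2 + Q)*(1/(2*Q)) = (-2 + Q)/(2*Q))
-149 + v(n(1, 1))*12 = -149 + ((-2 + (1 + 2*1))/(2*(1 + 2*1)))*12 = -149 + ((-2 + (1 + 2))/(2*(1 + 2)))*12 = -149 + ((½)*(-2 + 3)/3)*12 = -149 + ((½)*(⅓)*1)*12 = -149 + (⅙)*12 = -149 + 2 = -147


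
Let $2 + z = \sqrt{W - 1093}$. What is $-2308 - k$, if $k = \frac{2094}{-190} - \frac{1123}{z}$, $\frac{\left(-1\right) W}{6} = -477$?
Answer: $- \frac{15397303}{6707} + \frac{1123 \sqrt{1769}}{1765} \approx -2268.9$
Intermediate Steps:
$W = 2862$ ($W = \left(-6\right) \left(-477\right) = 2862$)
$z = -2 + \sqrt{1769}$ ($z = -2 + \sqrt{2862 - 1093} = -2 + \sqrt{1769} \approx 40.06$)
$k = - \frac{1047}{95} - \frac{1123}{-2 + \sqrt{1769}}$ ($k = \frac{2094}{-190} - \frac{1123}{-2 + \sqrt{1769}} = 2094 \left(- \frac{1}{190}\right) - \frac{1123}{-2 + \sqrt{1769}} = - \frac{1047}{95} - \frac{1123}{-2 + \sqrt{1769}} \approx -39.054$)
$-2308 - k = -2308 - \left(- \frac{82453}{6707} - \frac{1123 \sqrt{1769}}{1765}\right) = -2308 + \left(\frac{82453}{6707} + \frac{1123 \sqrt{1769}}{1765}\right) = - \frac{15397303}{6707} + \frac{1123 \sqrt{1769}}{1765}$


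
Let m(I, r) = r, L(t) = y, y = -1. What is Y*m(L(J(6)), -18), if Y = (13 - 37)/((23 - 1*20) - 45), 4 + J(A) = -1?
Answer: -72/7 ≈ -10.286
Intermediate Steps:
J(A) = -5 (J(A) = -4 - 1 = -5)
L(t) = -1
Y = 4/7 (Y = -24/((23 - 20) - 45) = -24/(3 - 45) = -24/(-42) = -24*(-1/42) = 4/7 ≈ 0.57143)
Y*m(L(J(6)), -18) = (4/7)*(-18) = -72/7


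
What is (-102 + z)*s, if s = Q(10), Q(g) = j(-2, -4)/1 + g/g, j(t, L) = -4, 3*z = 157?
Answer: 149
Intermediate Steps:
z = 157/3 (z = (1/3)*157 = 157/3 ≈ 52.333)
Q(g) = -3 (Q(g) = -4/1 + g/g = -4*1 + 1 = -4 + 1 = -3)
s = -3
(-102 + z)*s = (-102 + 157/3)*(-3) = -149/3*(-3) = 149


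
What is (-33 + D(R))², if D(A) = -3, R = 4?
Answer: 1296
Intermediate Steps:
(-33 + D(R))² = (-33 - 3)² = (-36)² = 1296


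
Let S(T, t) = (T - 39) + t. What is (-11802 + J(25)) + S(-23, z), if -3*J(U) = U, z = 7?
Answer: -35596/3 ≈ -11865.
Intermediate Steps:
J(U) = -U/3
S(T, t) = -39 + T + t (S(T, t) = (-39 + T) + t = -39 + T + t)
(-11802 + J(25)) + S(-23, z) = (-11802 - 1/3*25) + (-39 - 23 + 7) = (-11802 - 25/3) - 55 = -35431/3 - 55 = -35596/3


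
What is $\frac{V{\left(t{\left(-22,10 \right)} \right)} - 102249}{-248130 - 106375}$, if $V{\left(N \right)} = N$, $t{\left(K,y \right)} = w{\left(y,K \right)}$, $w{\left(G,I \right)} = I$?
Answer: $\frac{102271}{354505} \approx 0.28849$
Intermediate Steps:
$t{\left(K,y \right)} = K$
$\frac{V{\left(t{\left(-22,10 \right)} \right)} - 102249}{-248130 - 106375} = \frac{-22 - 102249}{-248130 - 106375} = - \frac{102271}{-354505} = \left(-102271\right) \left(- \frac{1}{354505}\right) = \frac{102271}{354505}$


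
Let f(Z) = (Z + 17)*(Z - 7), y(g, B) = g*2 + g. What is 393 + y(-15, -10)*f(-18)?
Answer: -732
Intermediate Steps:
y(g, B) = 3*g (y(g, B) = 2*g + g = 3*g)
f(Z) = (-7 + Z)*(17 + Z) (f(Z) = (17 + Z)*(-7 + Z) = (-7 + Z)*(17 + Z))
393 + y(-15, -10)*f(-18) = 393 + (3*(-15))*(-119 + (-18)**2 + 10*(-18)) = 393 - 45*(-119 + 324 - 180) = 393 - 45*25 = 393 - 1125 = -732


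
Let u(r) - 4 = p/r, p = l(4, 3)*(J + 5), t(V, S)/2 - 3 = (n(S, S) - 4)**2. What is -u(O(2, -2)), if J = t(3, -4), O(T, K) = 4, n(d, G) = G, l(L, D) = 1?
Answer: -155/4 ≈ -38.750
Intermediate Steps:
t(V, S) = 6 + 2*(-4 + S)**2 (t(V, S) = 6 + 2*(S - 4)**2 = 6 + 2*(-4 + S)**2)
J = 134 (J = 6 + 2*(-4 - 4)**2 = 6 + 2*(-8)**2 = 6 + 2*64 = 6 + 128 = 134)
p = 139 (p = 1*(134 + 5) = 1*139 = 139)
u(r) = 4 + 139/r
-u(O(2, -2)) = -(4 + 139/4) = -1*155/4 = -155/4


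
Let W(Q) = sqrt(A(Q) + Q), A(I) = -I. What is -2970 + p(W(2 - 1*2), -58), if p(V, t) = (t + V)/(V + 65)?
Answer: -193108/65 ≈ -2970.9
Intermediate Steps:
W(Q) = 0 (W(Q) = sqrt(-Q + Q) = sqrt(0) = 0)
p(V, t) = (V + t)/(65 + V)
-2970 + p(W(2 - 1*2), -58) = -2970 + (0 - 58)/(65 + 0) = -2970 - 58/65 = -193108/65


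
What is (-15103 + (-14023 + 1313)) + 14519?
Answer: -13294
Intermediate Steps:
(-15103 + (-14023 + 1313)) + 14519 = (-15103 - 12710) + 14519 = -27813 + 14519 = -13294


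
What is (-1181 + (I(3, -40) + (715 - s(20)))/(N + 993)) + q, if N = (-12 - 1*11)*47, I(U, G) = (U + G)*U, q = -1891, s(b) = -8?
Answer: -67737/22 ≈ -3079.0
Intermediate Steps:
I(U, G) = U*(G + U) (I(U, G) = (G + U)*U = U*(G + U))
N = -1081 (N = (-12 - 11)*47 = -23*47 = -1081)
(-1181 + (I(3, -40) + (715 - s(20)))/(N + 993)) + q = (-1181 + (3*(-40 + 3) + (715 - 1*(-8)))/(-1081 + 993)) - 1891 = (-1181 + (3*(-37) + (715 + 8))/(-88)) - 1891 = (-1181 + (-111 + 723)*(-1/88)) - 1891 = (-1181 + 612*(-1/88)) - 1891 = (-1181 - 153/22) - 1891 = -26135/22 - 1891 = -67737/22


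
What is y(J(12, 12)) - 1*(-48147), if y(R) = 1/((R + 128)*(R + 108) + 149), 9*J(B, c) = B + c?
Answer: 6330608304/131485 ≈ 48147.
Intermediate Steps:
J(B, c) = B/9 + c/9 (J(B, c) = (B + c)/9 = B/9 + c/9)
y(R) = 1/(149 + (108 + R)*(128 + R)) (y(R) = 1/((128 + R)*(108 + R) + 149) = 1/((108 + R)*(128 + R) + 149) = 1/(149 + (108 + R)*(128 + R)))
y(J(12, 12)) - 1*(-48147) = 1/(13973 + ((⅑)*12 + (⅑)*12)² + 236*((⅑)*12 + (⅑)*12)) - 1*(-48147) = 1/(13973 + (4/3 + 4/3)² + 236*(4/3 + 4/3)) + 48147 = 1/(13973 + (8/3)² + 236*(8/3)) + 48147 = 1/(13973 + 64/9 + 1888/3) + 48147 = 1/(131485/9) + 48147 = 9/131485 + 48147 = 6330608304/131485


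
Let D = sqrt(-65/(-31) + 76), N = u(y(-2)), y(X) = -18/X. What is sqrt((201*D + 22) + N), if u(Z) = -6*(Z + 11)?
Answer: sqrt(-94178 + 18693*sqrt(8339))/31 ≈ 40.967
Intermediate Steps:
u(Z) = -66 - 6*Z (u(Z) = -6*(11 + Z) = -66 - 6*Z)
N = -120 (N = -66 - (-108)/(-2) = -66 - (-108)*(-1)/2 = -66 - 6*9 = -66 - 54 = -120)
D = 3*sqrt(8339)/31 (D = sqrt(-65*(-1/31) + 76) = sqrt(65/31 + 76) = sqrt(2421/31) = 3*sqrt(8339)/31 ≈ 8.8372)
sqrt((201*D + 22) + N) = sqrt((201*(3*sqrt(8339)/31) + 22) - 120) = sqrt((603*sqrt(8339)/31 + 22) - 120) = sqrt((22 + 603*sqrt(8339)/31) - 120) = sqrt(-98 + 603*sqrt(8339)/31)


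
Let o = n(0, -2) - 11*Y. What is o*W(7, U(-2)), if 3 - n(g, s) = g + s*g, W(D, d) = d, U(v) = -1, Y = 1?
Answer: 8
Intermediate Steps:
n(g, s) = 3 - g - g*s (n(g, s) = 3 - (g + s*g) = 3 - (g + g*s) = 3 + (-g - g*s) = 3 - g - g*s)
o = -8 (o = (3 - 1*0 - 1*0*(-2)) - 11*1 = (3 + 0 + 0) - 11 = 3 - 11 = -8)
o*W(7, U(-2)) = -8*(-1) = 8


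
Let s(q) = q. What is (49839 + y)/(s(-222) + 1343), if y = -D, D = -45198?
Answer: 95037/1121 ≈ 84.779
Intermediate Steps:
y = 45198 (y = -1*(-45198) = 45198)
(49839 + y)/(s(-222) + 1343) = (49839 + 45198)/(-222 + 1343) = 95037/1121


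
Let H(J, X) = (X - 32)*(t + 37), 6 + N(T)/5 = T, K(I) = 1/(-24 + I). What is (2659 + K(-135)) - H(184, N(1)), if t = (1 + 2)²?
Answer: 839678/159 ≈ 5281.0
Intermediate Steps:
N(T) = -30 + 5*T
t = 9 (t = 3² = 9)
H(J, X) = -1472 + 46*X (H(J, X) = (X - 32)*(9 + 37) = (-32 + X)*46 = -1472 + 46*X)
(2659 + K(-135)) - H(184, N(1)) = (2659 + 1/(-24 - 135)) - (-1472 + 46*(-30 + 5*1)) = (2659 + 1/(-159)) - (-1472 + 46*(-30 + 5)) = (2659 - 1/159) - (-1472 + 46*(-25)) = 422780/159 - (-1472 - 1150) = 422780/159 - 1*(-2622) = 422780/159 + 2622 = 839678/159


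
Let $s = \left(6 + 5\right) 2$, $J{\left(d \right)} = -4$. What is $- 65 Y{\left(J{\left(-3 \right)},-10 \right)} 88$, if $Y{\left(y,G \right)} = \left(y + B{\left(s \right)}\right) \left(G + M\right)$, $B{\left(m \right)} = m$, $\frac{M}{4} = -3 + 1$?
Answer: $1853280$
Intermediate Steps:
$s = 22$ ($s = 11 \cdot 2 = 22$)
$M = -8$ ($M = 4 \left(-3 + 1\right) = 4 \left(-2\right) = -8$)
$Y{\left(y,G \right)} = \left(-8 + G\right) \left(22 + y\right)$ ($Y{\left(y,G \right)} = \left(y + 22\right) \left(G - 8\right) = \left(22 + y\right) \left(-8 + G\right) = \left(-8 + G\right) \left(22 + y\right)$)
$- 65 Y{\left(J{\left(-3 \right)},-10 \right)} 88 = - 65 \left(-176 - -32 + 22 \left(-10\right) - -40\right) 88 = - 65 \left(-176 + 32 - 220 + 40\right) 88 = \left(-65\right) \left(-324\right) 88 = 21060 \cdot 88 = 1853280$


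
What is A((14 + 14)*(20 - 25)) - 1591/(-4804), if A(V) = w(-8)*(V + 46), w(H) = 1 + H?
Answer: 3162623/4804 ≈ 658.33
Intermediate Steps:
A(V) = -322 - 7*V (A(V) = (1 - 8)*(V + 46) = -7*(46 + V) = -322 - 7*V)
A((14 + 14)*(20 - 25)) - 1591/(-4804) = (-322 - 7*(14 + 14)*(20 - 25)) - 1591/(-4804) = (-322 - 196*(-5)) - 1591*(-1)/4804 = (-322 - 7*(-140)) - 1*(-1591/4804) = (-322 + 980) + 1591/4804 = 658 + 1591/4804 = 3162623/4804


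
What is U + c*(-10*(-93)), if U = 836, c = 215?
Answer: 200786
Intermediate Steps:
U + c*(-10*(-93)) = 836 + 215*(-10*(-93)) = 836 + 215*930 = 836 + 199950 = 200786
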